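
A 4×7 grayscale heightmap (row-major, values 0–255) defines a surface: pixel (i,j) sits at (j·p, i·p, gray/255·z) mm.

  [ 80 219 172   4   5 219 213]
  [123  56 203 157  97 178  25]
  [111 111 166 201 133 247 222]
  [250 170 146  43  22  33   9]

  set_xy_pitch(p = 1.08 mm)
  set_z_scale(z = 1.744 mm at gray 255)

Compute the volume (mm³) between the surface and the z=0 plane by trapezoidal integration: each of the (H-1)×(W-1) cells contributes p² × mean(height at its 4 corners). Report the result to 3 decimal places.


19.496

height_mm = gray/255 × 1.744; cell vol = 1.08² × mean(4 corners)
unit = 1.08² × 1.744 / (4×255) = 0.00199432 mm³ per gray-sum
row 0: Σ corner-gray over 6 cells = 3061  → 6.1046
row 1: Σ corner-gray over 6 cells = 3579  → 7.1377
row 2: Σ corner-gray over 6 cells = 3136  → 6.2542
Σ rows: total corner-gray = 9776  → 19.4964 mm³


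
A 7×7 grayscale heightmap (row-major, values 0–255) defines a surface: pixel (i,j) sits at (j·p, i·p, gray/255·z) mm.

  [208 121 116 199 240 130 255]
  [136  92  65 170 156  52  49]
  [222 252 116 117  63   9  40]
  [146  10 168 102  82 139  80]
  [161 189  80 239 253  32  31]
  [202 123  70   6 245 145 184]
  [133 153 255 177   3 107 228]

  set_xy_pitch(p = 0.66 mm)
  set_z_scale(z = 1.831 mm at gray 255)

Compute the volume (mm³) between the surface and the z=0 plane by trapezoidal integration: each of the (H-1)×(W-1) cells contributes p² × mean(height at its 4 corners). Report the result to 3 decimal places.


height_mm = gray/255 × 1.831; cell vol = 0.66² × mean(4 corners)
unit = 0.66² × 1.831 / (4×255) = 0.000781945 mm³ per gray-sum
row 0: Σ corner-gray over 6 cells = 3330  → 2.6039
row 1: Σ corner-gray over 6 cells = 2631  → 2.0573
row 2: Σ corner-gray over 6 cells = 2604  → 2.0362
row 3: Σ corner-gray over 6 cells = 3006  → 2.3505
row 4: Σ corner-gray over 6 cells = 3342  → 2.6133
row 5: Σ corner-gray over 6 cells = 3315  → 2.5921
Σ rows: total corner-gray = 18228  → 14.2533 mm³

14.253


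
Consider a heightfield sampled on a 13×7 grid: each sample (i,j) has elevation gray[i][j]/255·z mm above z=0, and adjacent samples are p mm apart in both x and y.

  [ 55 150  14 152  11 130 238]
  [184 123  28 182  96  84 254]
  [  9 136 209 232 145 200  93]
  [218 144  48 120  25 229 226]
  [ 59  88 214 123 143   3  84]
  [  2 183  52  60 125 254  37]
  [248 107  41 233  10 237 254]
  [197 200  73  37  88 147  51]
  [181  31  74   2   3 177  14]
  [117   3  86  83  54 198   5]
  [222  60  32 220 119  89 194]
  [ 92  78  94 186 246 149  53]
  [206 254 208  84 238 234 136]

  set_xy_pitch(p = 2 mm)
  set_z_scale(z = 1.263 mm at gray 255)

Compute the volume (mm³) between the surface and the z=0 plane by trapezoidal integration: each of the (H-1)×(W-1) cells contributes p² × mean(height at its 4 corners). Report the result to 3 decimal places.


172.288

height_mm = gray/255 × 1.263; cell vol = 2² × mean(4 corners)
unit = 2² × 1.263 / (4×255) = 0.00495294 mm³ per gray-sum
row 0: Σ corner-gray over 6 cells = 2671  → 13.2293
row 1: Σ corner-gray over 6 cells = 3410  → 16.8895
row 2: Σ corner-gray over 6 cells = 3522  → 17.4443
row 3: Σ corner-gray over 6 cells = 2861  → 14.1704
row 4: Σ corner-gray over 6 cells = 2672  → 13.2343
row 5: Σ corner-gray over 6 cells = 3145  → 15.5770
row 6: Σ corner-gray over 6 cells = 3096  → 15.3343
row 7: Σ corner-gray over 6 cells = 2107  → 10.4358
row 8: Σ corner-gray over 6 cells = 1739  → 8.6132
row 9: Σ corner-gray over 6 cells = 2426  → 12.0158
row 10: Σ corner-gray over 6 cells = 3107  → 15.3888
row 11: Σ corner-gray over 6 cells = 4029  → 19.9554
Σ rows: total corner-gray = 34785  → 172.2881 mm³


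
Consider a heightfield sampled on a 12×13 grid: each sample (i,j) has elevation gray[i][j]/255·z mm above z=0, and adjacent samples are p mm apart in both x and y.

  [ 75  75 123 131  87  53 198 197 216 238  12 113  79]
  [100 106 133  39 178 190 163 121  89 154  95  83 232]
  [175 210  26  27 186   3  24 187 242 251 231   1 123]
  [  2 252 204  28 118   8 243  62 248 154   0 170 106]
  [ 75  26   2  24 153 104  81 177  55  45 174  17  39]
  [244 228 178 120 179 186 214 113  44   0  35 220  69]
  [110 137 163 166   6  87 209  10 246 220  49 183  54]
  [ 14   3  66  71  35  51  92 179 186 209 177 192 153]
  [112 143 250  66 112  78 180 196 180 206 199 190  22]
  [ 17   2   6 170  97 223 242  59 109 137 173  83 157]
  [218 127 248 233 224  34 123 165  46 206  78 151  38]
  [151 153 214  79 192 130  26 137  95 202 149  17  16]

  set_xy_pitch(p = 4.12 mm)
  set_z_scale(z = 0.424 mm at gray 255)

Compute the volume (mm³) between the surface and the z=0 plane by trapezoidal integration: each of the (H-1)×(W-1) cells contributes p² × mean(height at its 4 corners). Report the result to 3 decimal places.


height_mm = gray/255 × 0.424; cell vol = 4.12² × mean(4 corners)
unit = 4.12² × 0.424 / (4×255) = 0.00705603 mm³ per gray-sum
row 0: Σ corner-gray over 12 cells = 6074  → 42.8583
row 1: Σ corner-gray over 12 cells = 6108  → 43.0982
row 2: Σ corner-gray over 12 cells = 6156  → 43.4369
row 3: Σ corner-gray over 12 cells = 4912  → 34.6592
row 4: Σ corner-gray over 12 cells = 5177  → 36.5290
row 5: Σ corner-gray over 12 cells = 6463  → 45.6031
row 6: Σ corner-gray over 12 cells = 5805  → 40.9602
row 7: Σ corner-gray over 12 cells = 6423  → 45.3208
row 8: Σ corner-gray over 12 cells = 6510  → 45.9347
row 9: Σ corner-gray over 12 cells = 6302  → 44.4671
row 10: Σ corner-gray over 12 cells = 6481  → 45.7301
Σ rows: total corner-gray = 66411  → 468.5977 mm³

468.598


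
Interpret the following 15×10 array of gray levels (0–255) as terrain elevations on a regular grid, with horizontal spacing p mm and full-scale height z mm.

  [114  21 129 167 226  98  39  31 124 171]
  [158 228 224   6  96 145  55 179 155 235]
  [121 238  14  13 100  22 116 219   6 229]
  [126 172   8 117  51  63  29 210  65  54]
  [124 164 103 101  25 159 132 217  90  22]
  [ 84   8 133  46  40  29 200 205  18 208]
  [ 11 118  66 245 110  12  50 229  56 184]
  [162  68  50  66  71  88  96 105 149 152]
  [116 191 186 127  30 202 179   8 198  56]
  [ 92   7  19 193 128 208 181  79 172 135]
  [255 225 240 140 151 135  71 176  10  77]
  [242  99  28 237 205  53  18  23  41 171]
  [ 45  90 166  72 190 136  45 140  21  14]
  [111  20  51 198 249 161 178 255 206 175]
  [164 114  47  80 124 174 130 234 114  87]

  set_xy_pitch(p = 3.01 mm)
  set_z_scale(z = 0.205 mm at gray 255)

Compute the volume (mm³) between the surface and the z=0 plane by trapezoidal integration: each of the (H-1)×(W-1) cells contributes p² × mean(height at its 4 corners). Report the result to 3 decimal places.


106.760

height_mm = gray/255 × 0.205; cell vol = 3.01² × mean(4 corners)
unit = 3.01² × 0.205 / (4×255) = 0.0018209 mm³ per gray-sum
row 0: Σ corner-gray over 9 cells = 4524  → 8.2378
row 1: Σ corner-gray over 9 cells = 4375  → 7.9664
row 2: Σ corner-gray over 9 cells = 3416  → 6.2202
row 3: Σ corner-gray over 9 cells = 3738  → 6.8065
row 4: Σ corner-gray over 9 cells = 3778  → 6.8794
row 5: Σ corner-gray over 9 cells = 3617  → 6.5862
row 6: Σ corner-gray over 9 cells = 3667  → 6.6772
row 7: Σ corner-gray over 9 cells = 4114  → 7.4912
row 8: Σ corner-gray over 9 cells = 4615  → 8.4035
row 9: Σ corner-gray over 9 cells = 4829  → 8.7931
row 10: Σ corner-gray over 9 cells = 4449  → 8.1012
row 11: Σ corner-gray over 9 cells = 3600  → 6.5552
row 12: Σ corner-gray over 9 cells = 4701  → 8.5601
row 13: Σ corner-gray over 9 cells = 5207  → 9.4814
Σ rows: total corner-gray = 58630  → 106.7595 mm³


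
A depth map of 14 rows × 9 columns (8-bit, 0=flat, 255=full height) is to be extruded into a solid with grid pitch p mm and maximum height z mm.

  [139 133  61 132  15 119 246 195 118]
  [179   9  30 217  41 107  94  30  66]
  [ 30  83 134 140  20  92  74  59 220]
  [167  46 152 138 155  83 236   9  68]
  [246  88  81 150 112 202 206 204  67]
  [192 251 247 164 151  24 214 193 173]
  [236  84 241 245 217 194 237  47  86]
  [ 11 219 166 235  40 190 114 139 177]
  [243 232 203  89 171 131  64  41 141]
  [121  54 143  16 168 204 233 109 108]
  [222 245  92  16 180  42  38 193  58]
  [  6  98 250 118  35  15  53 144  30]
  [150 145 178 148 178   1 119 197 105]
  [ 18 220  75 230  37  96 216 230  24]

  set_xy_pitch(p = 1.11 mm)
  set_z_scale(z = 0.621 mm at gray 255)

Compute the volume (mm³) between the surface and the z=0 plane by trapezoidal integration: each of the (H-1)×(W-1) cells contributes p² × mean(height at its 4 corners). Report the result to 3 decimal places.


40.733

height_mm = gray/255 × 0.621; cell vol = 1.11² × mean(4 corners)
unit = 1.11² × 0.621 / (4×255) = 0.000750131 mm³ per gray-sum
row 0: Σ corner-gray over 8 cells = 3360  → 2.5204
row 1: Σ corner-gray over 8 cells = 2755  → 2.0666
row 2: Σ corner-gray over 8 cells = 3327  → 2.4957
row 3: Σ corner-gray over 8 cells = 4272  → 3.2046
row 4: Σ corner-gray over 8 cells = 5252  → 3.9397
row 5: Σ corner-gray over 8 cells = 5705  → 4.2795
row 6: Σ corner-gray over 8 cells = 5246  → 3.9352
row 7: Σ corner-gray over 8 cells = 4640  → 3.4806
row 8: Σ corner-gray over 8 cells = 4329  → 3.2473
row 9: Σ corner-gray over 8 cells = 3975  → 2.9818
row 10: Σ corner-gray over 8 cells = 3354  → 2.5159
row 11: Σ corner-gray over 8 cells = 3649  → 2.7372
row 12: Σ corner-gray over 8 cells = 4437  → 3.3283
Σ rows: total corner-gray = 54301  → 40.7329 mm³


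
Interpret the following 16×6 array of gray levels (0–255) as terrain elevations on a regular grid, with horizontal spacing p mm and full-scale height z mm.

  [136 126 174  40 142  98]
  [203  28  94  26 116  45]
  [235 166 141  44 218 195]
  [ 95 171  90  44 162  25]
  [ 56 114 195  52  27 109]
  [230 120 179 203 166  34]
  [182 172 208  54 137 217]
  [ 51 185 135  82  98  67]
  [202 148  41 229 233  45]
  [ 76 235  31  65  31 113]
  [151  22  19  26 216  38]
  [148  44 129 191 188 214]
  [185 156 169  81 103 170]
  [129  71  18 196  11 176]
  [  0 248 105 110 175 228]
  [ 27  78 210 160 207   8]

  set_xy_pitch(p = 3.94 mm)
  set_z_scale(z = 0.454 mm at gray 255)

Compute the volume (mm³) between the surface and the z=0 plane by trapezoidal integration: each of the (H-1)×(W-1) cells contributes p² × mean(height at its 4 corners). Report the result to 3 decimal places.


height_mm = gray/255 × 0.454; cell vol = 3.94² × mean(4 corners)
unit = 3.94² × 0.454 / (4×255) = 0.00690952 mm³ per gray-sum
row 0: Σ corner-gray over 5 cells = 1974  → 13.6394
row 1: Σ corner-gray over 5 cells = 2344  → 16.1959
row 2: Σ corner-gray over 5 cells = 2622  → 18.1168
row 3: Σ corner-gray over 5 cells = 1995  → 13.7845
row 4: Σ corner-gray over 5 cells = 2541  → 17.5571
row 5: Σ corner-gray over 5 cells = 3141  → 21.7028
row 6: Σ corner-gray over 5 cells = 2659  → 18.3724
row 7: Σ corner-gray over 5 cells = 2667  → 18.4277
row 8: Σ corner-gray over 5 cells = 2462  → 17.0112
row 9: Σ corner-gray over 5 cells = 1668  → 11.5251
row 10: Σ corner-gray over 5 cells = 2221  → 15.3461
row 11: Σ corner-gray over 5 cells = 2839  → 19.6161
row 12: Σ corner-gray over 5 cells = 2270  → 15.6846
row 13: Σ corner-gray over 5 cells = 2401  → 16.5898
row 14: Σ corner-gray over 5 cells = 2849  → 19.6852
Σ rows: total corner-gray = 36653  → 253.2548 mm³

253.255


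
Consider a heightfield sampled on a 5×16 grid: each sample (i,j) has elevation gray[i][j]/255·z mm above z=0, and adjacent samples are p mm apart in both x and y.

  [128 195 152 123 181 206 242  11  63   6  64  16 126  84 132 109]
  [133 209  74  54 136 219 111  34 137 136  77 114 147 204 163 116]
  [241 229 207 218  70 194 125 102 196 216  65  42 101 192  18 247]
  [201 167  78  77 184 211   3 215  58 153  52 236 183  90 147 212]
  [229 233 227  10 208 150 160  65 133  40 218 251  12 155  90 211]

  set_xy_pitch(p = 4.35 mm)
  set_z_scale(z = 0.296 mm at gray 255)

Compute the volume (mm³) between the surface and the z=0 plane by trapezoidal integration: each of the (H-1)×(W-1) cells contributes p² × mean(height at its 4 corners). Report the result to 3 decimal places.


179.338

height_mm = gray/255 × 0.296; cell vol = 4.35² × mean(4 corners)
unit = 4.35² × 0.296 / (4×255) = 0.00549124 mm³ per gray-sum
row 0: Σ corner-gray over 15 cells = 7318  → 40.1849
row 1: Σ corner-gray over 15 cells = 8317  → 45.6706
row 2: Σ corner-gray over 15 cells = 8559  → 46.9995
row 3: Σ corner-gray over 15 cells = 8465  → 46.4833
Σ rows: total corner-gray = 32659  → 179.3383 mm³


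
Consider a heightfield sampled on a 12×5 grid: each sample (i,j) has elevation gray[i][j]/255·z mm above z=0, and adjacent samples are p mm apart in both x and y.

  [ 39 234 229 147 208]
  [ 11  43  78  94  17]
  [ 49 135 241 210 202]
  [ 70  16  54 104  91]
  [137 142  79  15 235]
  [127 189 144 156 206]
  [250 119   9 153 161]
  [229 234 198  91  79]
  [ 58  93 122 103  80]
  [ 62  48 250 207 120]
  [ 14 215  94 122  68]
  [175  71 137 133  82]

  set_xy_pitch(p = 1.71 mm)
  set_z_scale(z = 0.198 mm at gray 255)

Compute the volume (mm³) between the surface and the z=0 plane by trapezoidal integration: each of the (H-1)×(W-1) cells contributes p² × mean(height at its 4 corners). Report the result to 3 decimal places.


12.471

height_mm = gray/255 × 0.198; cell vol = 1.71² × mean(4 corners)
unit = 1.71² × 0.198 / (4×255) = 0.000567619 mm³ per gray-sum
row 0: Σ corner-gray over 4 cells = 1925  → 1.0927
row 1: Σ corner-gray over 4 cells = 1881  → 1.0677
row 2: Σ corner-gray over 4 cells = 1932  → 1.0966
row 3: Σ corner-gray over 4 cells = 1353  → 0.7680
row 4: Σ corner-gray over 4 cells = 2155  → 1.2232
row 5: Σ corner-gray over 4 cells = 2284  → 1.2964
row 6: Σ corner-gray over 4 cells = 2327  → 1.3209
row 7: Σ corner-gray over 4 cells = 2128  → 1.2079
row 8: Σ corner-gray over 4 cells = 1966  → 1.1159
row 9: Σ corner-gray over 4 cells = 2136  → 1.2124
row 10: Σ corner-gray over 4 cells = 1883  → 1.0688
Σ rows: total corner-gray = 21970  → 12.4706 mm³


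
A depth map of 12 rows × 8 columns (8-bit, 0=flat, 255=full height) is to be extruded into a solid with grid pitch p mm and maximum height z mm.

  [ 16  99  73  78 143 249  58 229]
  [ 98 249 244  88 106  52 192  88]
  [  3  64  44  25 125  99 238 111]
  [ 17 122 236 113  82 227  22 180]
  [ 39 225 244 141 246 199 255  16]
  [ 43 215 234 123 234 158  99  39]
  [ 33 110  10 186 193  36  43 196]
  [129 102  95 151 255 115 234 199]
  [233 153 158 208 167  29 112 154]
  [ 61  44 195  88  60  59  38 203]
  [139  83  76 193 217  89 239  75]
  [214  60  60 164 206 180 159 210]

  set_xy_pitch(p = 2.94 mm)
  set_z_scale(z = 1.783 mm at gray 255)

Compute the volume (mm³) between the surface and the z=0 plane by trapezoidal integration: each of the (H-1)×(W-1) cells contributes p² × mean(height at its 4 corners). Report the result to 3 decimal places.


height_mm = gray/255 × 1.783; cell vol = 2.94² × mean(4 corners)
unit = 2.94² × 1.783 / (4×255) = 0.0151094 mm³ per gray-sum
row 0: Σ corner-gray over 7 cells = 3693  → 55.7988
row 1: Σ corner-gray over 7 cells = 3352  → 50.6465
row 2: Σ corner-gray over 7 cells = 3105  → 46.9145
row 3: Σ corner-gray over 7 cells = 4476  → 67.6295
row 4: Σ corner-gray over 7 cells = 4883  → 73.7790
row 5: Σ corner-gray over 7 cells = 3593  → 54.2879
row 6: Σ corner-gray over 7 cells = 3617  → 54.6505
row 7: Σ corner-gray over 7 cells = 4273  → 64.5623
row 8: Σ corner-gray over 7 cells = 3273  → 49.4529
row 9: Σ corner-gray over 7 cells = 3240  → 48.9543
row 10: Σ corner-gray over 7 cells = 4090  → 61.7972
Σ rows: total corner-gray = 41595  → 628.4735 mm³

628.473


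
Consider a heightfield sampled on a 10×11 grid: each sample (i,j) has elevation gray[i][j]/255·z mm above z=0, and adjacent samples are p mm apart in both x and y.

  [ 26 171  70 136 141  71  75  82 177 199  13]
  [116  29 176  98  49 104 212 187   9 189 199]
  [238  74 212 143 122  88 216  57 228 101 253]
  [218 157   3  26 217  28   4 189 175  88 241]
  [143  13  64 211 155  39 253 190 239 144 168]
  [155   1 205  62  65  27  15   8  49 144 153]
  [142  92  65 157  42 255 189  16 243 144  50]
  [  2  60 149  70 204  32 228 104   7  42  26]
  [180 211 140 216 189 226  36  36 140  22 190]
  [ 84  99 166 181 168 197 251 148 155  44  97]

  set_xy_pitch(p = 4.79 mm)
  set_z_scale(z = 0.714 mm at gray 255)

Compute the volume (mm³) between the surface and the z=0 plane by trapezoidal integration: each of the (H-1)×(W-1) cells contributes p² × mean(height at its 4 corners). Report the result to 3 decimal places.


702.663

height_mm = gray/255 × 0.714; cell vol = 4.79² × mean(4 corners)
unit = 4.79² × 0.714 / (4×255) = 0.0160609 mm³ per gray-sum
row 0: Σ corner-gray over 10 cells = 4704  → 75.5503
row 1: Σ corner-gray over 10 cells = 5394  → 86.6323
row 2: Σ corner-gray over 10 cells = 5206  → 83.6129
row 3: Σ corner-gray over 10 cells = 5160  → 82.8741
row 4: Σ corner-gray over 10 cells = 4387  → 70.4590
row 5: Σ corner-gray over 10 cells = 4058  → 65.1750
row 6: Σ corner-gray over 10 cells = 4418  → 70.9569
row 7: Σ corner-gray over 10 cells = 4622  → 74.2333
row 8: Σ corner-gray over 10 cells = 5801  → 93.1691
Σ rows: total corner-gray = 43750  → 702.6631 mm³


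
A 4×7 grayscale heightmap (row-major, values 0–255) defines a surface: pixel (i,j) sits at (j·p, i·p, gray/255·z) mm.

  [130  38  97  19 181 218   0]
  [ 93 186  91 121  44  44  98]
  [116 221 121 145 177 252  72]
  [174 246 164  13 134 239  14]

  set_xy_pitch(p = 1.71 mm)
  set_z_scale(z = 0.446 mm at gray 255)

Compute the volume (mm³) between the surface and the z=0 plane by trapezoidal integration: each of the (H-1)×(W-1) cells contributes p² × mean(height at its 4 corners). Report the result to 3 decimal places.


height_mm = gray/255 × 0.446; cell vol = 1.71² × mean(4 corners)
unit = 1.71² × 0.446 / (4×255) = 0.00127858 mm³ per gray-sum
row 0: Σ corner-gray over 6 cells = 2399  → 3.0673
row 1: Σ corner-gray over 6 cells = 3183  → 4.0697
row 2: Σ corner-gray over 6 cells = 3800  → 4.8586
Σ rows: total corner-gray = 9382  → 11.9956 mm³

11.996


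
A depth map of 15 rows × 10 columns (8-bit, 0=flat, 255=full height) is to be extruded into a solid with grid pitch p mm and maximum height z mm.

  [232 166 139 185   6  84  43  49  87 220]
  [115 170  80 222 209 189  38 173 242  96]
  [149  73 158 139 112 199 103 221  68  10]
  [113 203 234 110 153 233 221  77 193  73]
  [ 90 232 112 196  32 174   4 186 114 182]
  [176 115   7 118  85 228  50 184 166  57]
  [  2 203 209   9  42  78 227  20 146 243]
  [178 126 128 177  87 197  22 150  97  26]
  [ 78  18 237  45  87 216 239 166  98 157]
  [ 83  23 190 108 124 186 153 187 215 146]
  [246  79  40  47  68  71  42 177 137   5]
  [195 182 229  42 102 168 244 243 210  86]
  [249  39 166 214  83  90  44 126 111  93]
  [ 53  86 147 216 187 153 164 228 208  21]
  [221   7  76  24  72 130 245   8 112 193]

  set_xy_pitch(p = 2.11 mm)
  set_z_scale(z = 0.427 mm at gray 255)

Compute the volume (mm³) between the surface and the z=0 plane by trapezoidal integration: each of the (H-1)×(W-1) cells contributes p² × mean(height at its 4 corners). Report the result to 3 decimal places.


125.022

height_mm = gray/255 × 0.427; cell vol = 2.11² × mean(4 corners)
unit = 2.11² × 0.427 / (4×255) = 0.00186377 mm³ per gray-sum
row 0: Σ corner-gray over 9 cells = 4827  → 8.9964
row 1: Σ corner-gray over 9 cells = 5162  → 9.6208
row 2: Σ corner-gray over 9 cells = 5339  → 9.9507
row 3: Σ corner-gray over 9 cells = 5406  → 10.0755
row 4: Σ corner-gray over 9 cells = 4511  → 8.4075
row 5: Σ corner-gray over 9 cells = 4252  → 7.9248
row 6: Σ corner-gray over 9 cells = 4285  → 7.9863
row 7: Σ corner-gray over 9 cells = 4619  → 8.6088
row 8: Σ corner-gray over 9 cells = 5048  → 9.4083
row 9: Σ corner-gray over 9 cells = 4174  → 7.7794
row 10: Σ corner-gray over 9 cells = 4694  → 8.7485
row 11: Σ corner-gray over 9 cells = 5209  → 9.7084
row 12: Σ corner-gray over 9 cells = 4940  → 9.2070
row 13: Σ corner-gray over 9 cells = 4614  → 8.5994
Σ rows: total corner-gray = 67080  → 125.0218 mm³


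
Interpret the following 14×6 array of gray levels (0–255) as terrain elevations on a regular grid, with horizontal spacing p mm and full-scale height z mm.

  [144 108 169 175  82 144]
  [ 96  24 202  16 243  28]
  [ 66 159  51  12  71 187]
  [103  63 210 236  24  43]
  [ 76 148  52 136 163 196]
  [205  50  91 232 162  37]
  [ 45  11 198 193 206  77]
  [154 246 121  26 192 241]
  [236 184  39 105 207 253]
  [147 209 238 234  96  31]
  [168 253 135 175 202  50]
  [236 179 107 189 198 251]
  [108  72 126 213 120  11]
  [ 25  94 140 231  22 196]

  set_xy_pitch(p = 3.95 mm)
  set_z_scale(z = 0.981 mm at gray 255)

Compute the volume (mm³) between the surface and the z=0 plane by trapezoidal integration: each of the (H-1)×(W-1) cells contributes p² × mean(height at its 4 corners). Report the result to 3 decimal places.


height_mm = gray/255 × 0.981; cell vol = 3.95² × mean(4 corners)
unit = 3.95² × 0.981 / (4×255) = 0.0150059 mm³ per gray-sum
row 0: Σ corner-gray over 5 cells = 2450  → 36.7645
row 1: Σ corner-gray over 5 cells = 1933  → 29.0065
row 2: Σ corner-gray over 5 cells = 2051  → 30.7772
row 3: Σ corner-gray over 5 cells = 2482  → 37.2447
row 4: Σ corner-gray over 5 cells = 2582  → 38.7453
row 5: Σ corner-gray over 5 cells = 2650  → 39.7657
row 6: Σ corner-gray over 5 cells = 2903  → 43.5622
row 7: Σ corner-gray over 5 cells = 3124  → 46.8785
row 8: Σ corner-gray over 5 cells = 3291  → 49.3845
row 9: Σ corner-gray over 5 cells = 3480  → 52.2206
row 10: Σ corner-gray over 5 cells = 3581  → 53.7362
row 11: Σ corner-gray over 5 cells = 3014  → 45.2279
row 12: Σ corner-gray over 5 cells = 2376  → 35.6541
Σ rows: total corner-gray = 35917  → 538.9681 mm³

538.968


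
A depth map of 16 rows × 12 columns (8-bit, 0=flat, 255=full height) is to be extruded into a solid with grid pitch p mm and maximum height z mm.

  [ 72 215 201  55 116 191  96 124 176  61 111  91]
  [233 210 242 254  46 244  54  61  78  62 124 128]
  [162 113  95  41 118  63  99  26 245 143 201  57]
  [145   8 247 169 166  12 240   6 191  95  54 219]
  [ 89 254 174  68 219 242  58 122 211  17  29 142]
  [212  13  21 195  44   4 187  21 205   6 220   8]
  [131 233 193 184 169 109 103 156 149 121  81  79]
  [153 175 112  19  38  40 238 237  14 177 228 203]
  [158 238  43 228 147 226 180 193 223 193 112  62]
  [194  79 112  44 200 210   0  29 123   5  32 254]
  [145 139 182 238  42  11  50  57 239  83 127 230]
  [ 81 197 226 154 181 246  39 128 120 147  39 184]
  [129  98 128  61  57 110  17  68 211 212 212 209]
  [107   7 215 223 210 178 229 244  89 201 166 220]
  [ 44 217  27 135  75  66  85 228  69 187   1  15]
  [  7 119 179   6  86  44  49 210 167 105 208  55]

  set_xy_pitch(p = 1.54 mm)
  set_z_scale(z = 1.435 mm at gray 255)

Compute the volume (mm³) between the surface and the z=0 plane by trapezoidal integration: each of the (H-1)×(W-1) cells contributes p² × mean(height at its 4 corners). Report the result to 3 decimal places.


285.516

height_mm = gray/255 × 1.435; cell vol = 1.54² × mean(4 corners)
unit = 1.54² × 1.435 / (4×255) = 0.00333652 mm³ per gray-sum
row 0: Σ corner-gray over 11 cells = 5966  → 19.9057
row 1: Σ corner-gray over 11 cells = 5618  → 18.7445
row 2: Σ corner-gray over 11 cells = 5247  → 17.5067
row 3: Σ corner-gray over 11 cells = 5759  → 19.2150
row 4: Σ corner-gray over 11 cells = 5071  → 16.9195
row 5: Σ corner-gray over 11 cells = 5258  → 17.5434
row 6: Σ corner-gray over 11 cells = 6118  → 20.4128
row 7: Σ corner-gray over 11 cells = 6698  → 22.3480
row 8: Σ corner-gray over 11 cells = 5902  → 19.6921
row 9: Σ corner-gray over 11 cells = 4827  → 16.1054
row 10: Σ corner-gray over 11 cells = 5930  → 19.7855
row 11: Σ corner-gray over 11 cells = 5905  → 19.7021
row 12: Σ corner-gray over 11 cells = 6537  → 21.8108
row 13: Σ corner-gray over 11 cells = 6090  → 20.3194
row 14: Σ corner-gray over 11 cells = 4647  → 15.5048
Σ rows: total corner-gray = 85573  → 285.5157 mm³


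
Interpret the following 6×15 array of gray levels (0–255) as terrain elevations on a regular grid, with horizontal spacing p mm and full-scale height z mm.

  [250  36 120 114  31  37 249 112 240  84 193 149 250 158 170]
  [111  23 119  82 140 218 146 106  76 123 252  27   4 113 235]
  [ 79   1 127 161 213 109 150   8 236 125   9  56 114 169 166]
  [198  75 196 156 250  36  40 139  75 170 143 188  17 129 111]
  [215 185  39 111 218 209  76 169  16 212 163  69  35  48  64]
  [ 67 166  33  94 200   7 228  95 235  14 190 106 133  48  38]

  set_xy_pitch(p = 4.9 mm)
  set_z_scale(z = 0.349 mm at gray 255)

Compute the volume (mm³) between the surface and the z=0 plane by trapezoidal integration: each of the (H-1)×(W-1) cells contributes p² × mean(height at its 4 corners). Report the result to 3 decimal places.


height_mm = gray/255 × 0.349; cell vol = 4.9² × mean(4 corners)
unit = 4.9² × 0.349 / (4×255) = 0.00821519 mm³ per gray-sum
row 0: Σ corner-gray over 14 cells = 7170  → 58.9029
row 1: Σ corner-gray over 14 cells = 6405  → 52.6183
row 2: Σ corner-gray over 14 cells = 6738  → 55.3539
row 3: Σ corner-gray over 14 cells = 6916  → 56.8162
row 4: Σ corner-gray over 14 cells = 6582  → 54.0724
Σ rows: total corner-gray = 33811  → 277.7637 mm³

277.764


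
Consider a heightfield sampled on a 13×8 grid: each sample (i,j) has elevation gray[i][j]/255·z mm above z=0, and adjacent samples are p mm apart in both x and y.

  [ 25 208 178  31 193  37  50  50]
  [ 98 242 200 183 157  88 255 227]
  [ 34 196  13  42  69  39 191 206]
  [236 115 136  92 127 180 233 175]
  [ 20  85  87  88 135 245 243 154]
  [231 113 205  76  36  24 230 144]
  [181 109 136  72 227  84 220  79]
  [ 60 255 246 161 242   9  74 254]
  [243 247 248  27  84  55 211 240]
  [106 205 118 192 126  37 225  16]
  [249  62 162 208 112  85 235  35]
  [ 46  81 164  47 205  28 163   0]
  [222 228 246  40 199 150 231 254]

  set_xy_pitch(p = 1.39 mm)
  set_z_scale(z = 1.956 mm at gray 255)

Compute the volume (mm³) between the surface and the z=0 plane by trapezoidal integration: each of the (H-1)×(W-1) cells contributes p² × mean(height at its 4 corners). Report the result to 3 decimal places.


175.432

height_mm = gray/255 × 1.956; cell vol = 1.39² × mean(4 corners)
unit = 1.39² × 1.956 / (4×255) = 0.00370509 mm³ per gray-sum
row 0: Σ corner-gray over 7 cells = 4044  → 14.9834
row 1: Σ corner-gray over 7 cells = 3915  → 14.5054
row 2: Σ corner-gray over 7 cells = 3517  → 13.0308
row 3: Σ corner-gray over 7 cells = 4117  → 15.2538
row 4: Σ corner-gray over 7 cells = 3683  → 13.6458
row 5: Σ corner-gray over 7 cells = 3699  → 13.7051
row 6: Σ corner-gray over 7 cells = 4244  → 15.7244
row 7: Σ corner-gray over 7 cells = 4515  → 16.7285
row 8: Σ corner-gray over 7 cells = 4155  → 15.3946
row 9: Σ corner-gray over 7 cells = 3940  → 14.5980
row 10: Σ corner-gray over 7 cells = 3434  → 12.7233
row 11: Σ corner-gray over 7 cells = 4086  → 15.1390
Σ rows: total corner-gray = 47349  → 175.4321 mm³


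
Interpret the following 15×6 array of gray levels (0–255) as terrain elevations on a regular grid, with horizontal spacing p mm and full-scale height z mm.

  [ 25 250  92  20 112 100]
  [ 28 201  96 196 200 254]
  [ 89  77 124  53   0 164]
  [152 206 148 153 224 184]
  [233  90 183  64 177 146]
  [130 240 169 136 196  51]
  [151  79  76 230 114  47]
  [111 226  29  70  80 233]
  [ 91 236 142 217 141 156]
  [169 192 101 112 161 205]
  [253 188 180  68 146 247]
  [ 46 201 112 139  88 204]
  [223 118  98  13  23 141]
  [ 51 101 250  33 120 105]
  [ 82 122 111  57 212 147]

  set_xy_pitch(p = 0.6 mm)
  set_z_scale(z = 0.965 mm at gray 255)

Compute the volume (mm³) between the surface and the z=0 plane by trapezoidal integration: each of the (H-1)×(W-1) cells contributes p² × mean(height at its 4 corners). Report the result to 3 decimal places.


12.977

height_mm = gray/255 × 0.965; cell vol = 0.6² × mean(4 corners)
unit = 0.6² × 0.965 / (4×255) = 0.000340588 mm³ per gray-sum
row 0: Σ corner-gray over 5 cells = 2741  → 0.9336
row 1: Σ corner-gray over 5 cells = 2429  → 0.8273
row 2: Σ corner-gray over 5 cells = 2559  → 0.8716
row 3: Σ corner-gray over 5 cells = 3205  → 1.0916
row 4: Σ corner-gray over 5 cells = 3070  → 1.0456
row 5: Σ corner-gray over 5 cells = 2859  → 0.9737
row 6: Σ corner-gray over 5 cells = 2350  → 0.8004
row 7: Σ corner-gray over 5 cells = 2873  → 0.9785
row 8: Σ corner-gray over 5 cells = 3225  → 1.0984
row 9: Σ corner-gray over 5 cells = 3170  → 1.0797
row 10: Σ corner-gray over 5 cells = 2994  → 1.0197
row 11: Σ corner-gray over 5 cells = 2198  → 0.7486
row 12: Σ corner-gray over 5 cells = 2032  → 0.6921
row 13: Σ corner-gray over 5 cells = 2397  → 0.8164
Σ rows: total corner-gray = 38102  → 12.9771 mm³


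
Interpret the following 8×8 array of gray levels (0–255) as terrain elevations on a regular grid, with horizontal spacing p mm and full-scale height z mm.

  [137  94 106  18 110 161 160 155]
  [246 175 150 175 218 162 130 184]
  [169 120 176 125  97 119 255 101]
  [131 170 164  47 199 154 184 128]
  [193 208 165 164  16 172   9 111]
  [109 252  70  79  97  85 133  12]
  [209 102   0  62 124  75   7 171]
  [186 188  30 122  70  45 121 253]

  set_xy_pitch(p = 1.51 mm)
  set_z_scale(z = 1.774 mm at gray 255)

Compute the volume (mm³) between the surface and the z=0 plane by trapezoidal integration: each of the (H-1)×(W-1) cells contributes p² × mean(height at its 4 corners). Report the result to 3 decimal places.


height_mm = gray/255 × 1.774; cell vol = 1.51² × mean(4 corners)
unit = 1.51² × 1.774 / (4×255) = 0.00396559 mm³ per gray-sum
row 0: Σ corner-gray over 7 cells = 4040  → 16.0210
row 1: Σ corner-gray over 7 cells = 4504  → 17.8610
row 2: Σ corner-gray over 7 cells = 4149  → 16.4532
row 3: Σ corner-gray over 7 cells = 3867  → 15.3349
row 4: Σ corner-gray over 7 cells = 3325  → 13.1856
row 5: Σ corner-gray over 7 cells = 2673  → 10.6000
row 6: Σ corner-gray over 7 cells = 2711  → 10.7507
Σ rows: total corner-gray = 25269  → 100.2064 mm³

100.206


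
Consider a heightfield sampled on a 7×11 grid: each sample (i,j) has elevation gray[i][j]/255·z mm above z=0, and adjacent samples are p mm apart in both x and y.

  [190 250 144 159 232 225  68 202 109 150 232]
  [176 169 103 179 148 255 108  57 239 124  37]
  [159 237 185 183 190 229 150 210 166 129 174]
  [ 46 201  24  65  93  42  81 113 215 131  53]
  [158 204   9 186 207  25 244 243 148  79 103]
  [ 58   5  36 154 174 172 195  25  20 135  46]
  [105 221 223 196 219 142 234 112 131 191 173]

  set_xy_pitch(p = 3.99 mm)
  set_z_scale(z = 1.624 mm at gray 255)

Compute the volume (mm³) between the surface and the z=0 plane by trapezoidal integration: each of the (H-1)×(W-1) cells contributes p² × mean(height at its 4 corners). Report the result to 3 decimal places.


height_mm = gray/255 × 1.624; cell vol = 3.99² × mean(4 corners)
unit = 3.99² × 1.624 / (4×255) = 0.0253473 mm³ per gray-sum
row 0: Σ corner-gray over 10 cells = 6477  → 164.1744
row 1: Σ corner-gray over 10 cells = 6668  → 169.0158
row 2: Σ corner-gray over 10 cells = 5720  → 144.9865
row 3: Σ corner-gray over 10 cells = 4980  → 126.2295
row 4: Σ corner-gray over 10 cells = 4887  → 123.8722
row 5: Σ corner-gray over 10 cells = 5552  → 140.7282
Σ rows: total corner-gray = 34284  → 869.0067 mm³

869.007


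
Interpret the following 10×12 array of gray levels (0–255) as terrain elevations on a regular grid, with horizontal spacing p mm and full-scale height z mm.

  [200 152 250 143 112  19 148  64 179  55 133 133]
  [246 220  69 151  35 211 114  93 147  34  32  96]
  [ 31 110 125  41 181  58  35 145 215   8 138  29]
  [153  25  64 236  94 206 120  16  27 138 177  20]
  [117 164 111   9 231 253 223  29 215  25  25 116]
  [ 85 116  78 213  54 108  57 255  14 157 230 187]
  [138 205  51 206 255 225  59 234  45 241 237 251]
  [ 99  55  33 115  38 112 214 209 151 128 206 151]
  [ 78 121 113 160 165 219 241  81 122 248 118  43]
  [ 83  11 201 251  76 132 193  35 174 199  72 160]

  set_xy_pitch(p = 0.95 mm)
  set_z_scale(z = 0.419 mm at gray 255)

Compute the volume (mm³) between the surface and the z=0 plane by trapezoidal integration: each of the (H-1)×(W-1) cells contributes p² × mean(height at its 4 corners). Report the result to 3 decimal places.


18.985

height_mm = gray/255 × 0.419; cell vol = 0.95² × mean(4 corners)
unit = 0.95² × 0.419 / (4×255) = 0.000370733 mm³ per gray-sum
row 0: Σ corner-gray over 11 cells = 5397  → 2.0008
row 1: Σ corner-gray over 11 cells = 4726  → 1.7521
row 2: Σ corner-gray over 11 cells = 4551  → 1.6872
row 3: Σ corner-gray over 11 cells = 5182  → 1.9211
row 4: Σ corner-gray over 11 cells = 5639  → 2.0906
row 5: Σ corner-gray over 11 cells = 6741  → 2.4991
row 6: Σ corner-gray over 11 cells = 6677  → 2.4754
row 7: Σ corner-gray over 11 cells = 6069  → 2.2500
row 8: Σ corner-gray over 11 cells = 6228  → 2.3089
Σ rows: total corner-gray = 51210  → 18.9852 mm³


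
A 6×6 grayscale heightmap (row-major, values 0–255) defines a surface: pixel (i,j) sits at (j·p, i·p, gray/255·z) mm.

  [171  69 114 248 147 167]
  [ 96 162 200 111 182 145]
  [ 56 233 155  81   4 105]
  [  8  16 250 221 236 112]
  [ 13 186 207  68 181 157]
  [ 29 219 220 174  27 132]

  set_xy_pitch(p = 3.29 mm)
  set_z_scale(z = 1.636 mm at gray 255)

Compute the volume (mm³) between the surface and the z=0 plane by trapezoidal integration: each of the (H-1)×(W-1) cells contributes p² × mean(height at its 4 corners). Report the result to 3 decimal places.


height_mm = gray/255 × 1.636; cell vol = 3.29² × mean(4 corners)
unit = 3.29² × 1.636 / (4×255) = 0.017361 mm³ per gray-sum
row 0: Σ corner-gray over 5 cells = 3045  → 52.8643
row 1: Σ corner-gray over 5 cells = 2658  → 46.1456
row 2: Σ corner-gray over 5 cells = 2673  → 46.4060
row 3: Σ corner-gray over 5 cells = 3020  → 52.4302
row 4: Σ corner-gray over 5 cells = 2895  → 50.2601
Σ rows: total corner-gray = 14291  → 248.1062 mm³

248.106


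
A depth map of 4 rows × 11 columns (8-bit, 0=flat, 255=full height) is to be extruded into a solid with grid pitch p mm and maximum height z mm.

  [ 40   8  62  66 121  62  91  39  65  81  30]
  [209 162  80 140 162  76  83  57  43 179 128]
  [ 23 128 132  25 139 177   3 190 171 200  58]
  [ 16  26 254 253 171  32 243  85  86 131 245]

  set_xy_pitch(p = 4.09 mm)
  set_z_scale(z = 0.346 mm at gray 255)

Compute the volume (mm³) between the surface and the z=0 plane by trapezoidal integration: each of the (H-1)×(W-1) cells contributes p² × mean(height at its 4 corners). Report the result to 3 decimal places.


76.645

height_mm = gray/255 × 0.346; cell vol = 4.09² × mean(4 corners)
unit = 4.09² × 0.346 / (4×255) = 0.00567443 mm³ per gray-sum
row 0: Σ corner-gray over 10 cells = 3561  → 20.2067
row 1: Σ corner-gray over 10 cells = 4712  → 26.7379
row 2: Σ corner-gray over 10 cells = 5234  → 29.7000
Σ rows: total corner-gray = 13507  → 76.6446 mm³


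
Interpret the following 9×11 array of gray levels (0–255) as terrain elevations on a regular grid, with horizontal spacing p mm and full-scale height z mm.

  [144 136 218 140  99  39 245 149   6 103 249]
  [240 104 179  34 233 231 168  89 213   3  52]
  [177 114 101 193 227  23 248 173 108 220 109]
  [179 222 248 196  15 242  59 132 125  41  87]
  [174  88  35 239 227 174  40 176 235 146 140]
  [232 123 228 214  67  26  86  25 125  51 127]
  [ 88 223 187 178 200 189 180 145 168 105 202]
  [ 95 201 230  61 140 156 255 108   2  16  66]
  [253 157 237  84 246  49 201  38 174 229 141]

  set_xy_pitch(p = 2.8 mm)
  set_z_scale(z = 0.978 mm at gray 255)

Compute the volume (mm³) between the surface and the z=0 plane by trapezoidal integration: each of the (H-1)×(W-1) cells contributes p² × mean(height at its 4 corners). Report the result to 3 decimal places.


344.159

height_mm = gray/255 × 0.978; cell vol = 2.8² × mean(4 corners)
unit = 2.8² × 0.978 / (4×255) = 0.00751718 mm³ per gray-sum
row 0: Σ corner-gray over 10 cells = 5463  → 41.0663
row 1: Σ corner-gray over 10 cells = 5900  → 44.3513
row 2: Σ corner-gray over 10 cells = 5926  → 44.5468
row 3: Σ corner-gray over 10 cells = 5860  → 44.0507
row 4: Σ corner-gray over 10 cells = 5283  → 39.7132
row 5: Σ corner-gray over 10 cells = 5689  → 42.7652
row 6: Σ corner-gray over 10 cells = 5939  → 44.6445
row 7: Σ corner-gray over 10 cells = 5723  → 43.0208
Σ rows: total corner-gray = 45783  → 344.1589 mm³


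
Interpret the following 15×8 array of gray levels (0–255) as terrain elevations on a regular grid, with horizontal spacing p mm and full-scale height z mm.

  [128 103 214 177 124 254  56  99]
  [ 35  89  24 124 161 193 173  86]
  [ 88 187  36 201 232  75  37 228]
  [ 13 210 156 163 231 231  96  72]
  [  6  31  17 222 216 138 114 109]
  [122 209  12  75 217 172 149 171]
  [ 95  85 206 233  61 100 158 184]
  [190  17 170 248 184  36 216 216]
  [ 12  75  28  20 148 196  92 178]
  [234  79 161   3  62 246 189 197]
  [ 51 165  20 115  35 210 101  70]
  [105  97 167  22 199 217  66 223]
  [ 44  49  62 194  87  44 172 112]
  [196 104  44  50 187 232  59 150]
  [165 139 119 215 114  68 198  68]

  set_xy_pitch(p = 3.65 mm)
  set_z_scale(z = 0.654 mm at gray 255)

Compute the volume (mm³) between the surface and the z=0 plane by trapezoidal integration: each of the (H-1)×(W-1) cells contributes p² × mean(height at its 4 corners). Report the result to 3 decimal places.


height_mm = gray/255 × 0.654; cell vol = 3.65² × mean(4 corners)
unit = 3.65² × 0.654 / (4×255) = 0.00854207 mm³ per gray-sum
row 0: Σ corner-gray over 7 cells = 3732  → 31.8790
row 1: Σ corner-gray over 7 cells = 3501  → 29.9058
row 2: Σ corner-gray over 7 cells = 4111  → 35.1165
row 3: Σ corner-gray over 7 cells = 3850  → 32.8870
row 4: Σ corner-gray over 7 cells = 3552  → 30.3414
row 5: Σ corner-gray over 7 cells = 3926  → 33.5362
row 6: Σ corner-gray over 7 cells = 4113  → 35.1335
row 7: Σ corner-gray over 7 cells = 3456  → 29.5214
row 8: Σ corner-gray over 7 cells = 3219  → 27.4969
row 9: Σ corner-gray over 7 cells = 3324  → 28.3939
row 10: Σ corner-gray over 7 cells = 3277  → 27.9924
row 11: Σ corner-gray over 7 cells = 3236  → 27.6421
row 12: Σ corner-gray over 7 cells = 3070  → 26.2242
row 13: Σ corner-gray over 7 cells = 3637  → 31.0675
Σ rows: total corner-gray = 50004  → 427.1378 mm³

427.138


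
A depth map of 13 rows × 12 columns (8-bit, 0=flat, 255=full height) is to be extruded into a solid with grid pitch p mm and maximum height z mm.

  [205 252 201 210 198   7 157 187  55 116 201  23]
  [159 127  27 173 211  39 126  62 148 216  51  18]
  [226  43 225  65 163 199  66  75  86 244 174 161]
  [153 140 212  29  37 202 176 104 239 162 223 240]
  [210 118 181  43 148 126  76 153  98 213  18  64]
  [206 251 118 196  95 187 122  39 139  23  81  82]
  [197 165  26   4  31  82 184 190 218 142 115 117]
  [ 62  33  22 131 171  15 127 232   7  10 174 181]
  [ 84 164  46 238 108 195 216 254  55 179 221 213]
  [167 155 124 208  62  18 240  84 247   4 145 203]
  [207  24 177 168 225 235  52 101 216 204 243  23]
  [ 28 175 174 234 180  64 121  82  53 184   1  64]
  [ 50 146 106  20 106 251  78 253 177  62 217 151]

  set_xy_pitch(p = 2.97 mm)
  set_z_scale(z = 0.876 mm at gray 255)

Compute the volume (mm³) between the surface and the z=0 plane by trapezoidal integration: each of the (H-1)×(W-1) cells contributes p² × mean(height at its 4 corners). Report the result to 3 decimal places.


532.224

height_mm = gray/255 × 0.876; cell vol = 2.97² × mean(4 corners)
unit = 2.97² × 0.876 / (4×255) = 0.0075756 mm³ per gray-sum
row 0: Σ corner-gray over 11 cells = 5933  → 44.9460
row 1: Σ corner-gray over 11 cells = 5604  → 42.4536
row 2: Σ corner-gray over 11 cells = 6508  → 49.3020
row 3: Σ corner-gray over 11 cells = 6063  → 45.9308
row 4: Σ corner-gray over 11 cells = 5412  → 40.9991
row 5: Σ corner-gray over 11 cells = 5418  → 41.0446
row 6: Σ corner-gray over 11 cells = 4715  → 35.7189
row 7: Σ corner-gray over 11 cells = 5736  → 43.4536
row 8: Σ corner-gray over 11 cells = 6593  → 49.9459
row 9: Σ corner-gray over 11 cells = 6464  → 48.9687
row 10: Σ corner-gray over 11 cells = 6148  → 46.5748
row 11: Σ corner-gray over 11 cells = 5661  → 42.8855
Σ rows: total corner-gray = 70255  → 532.2235 mm³
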